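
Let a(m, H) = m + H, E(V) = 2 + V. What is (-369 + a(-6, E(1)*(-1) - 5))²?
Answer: 146689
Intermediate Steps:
a(m, H) = H + m
(-369 + a(-6, E(1)*(-1) - 5))² = (-369 + (((2 + 1)*(-1) - 5) - 6))² = (-369 + ((3*(-1) - 5) - 6))² = (-369 + ((-3 - 5) - 6))² = (-369 + (-8 - 6))² = (-369 - 14)² = (-383)² = 146689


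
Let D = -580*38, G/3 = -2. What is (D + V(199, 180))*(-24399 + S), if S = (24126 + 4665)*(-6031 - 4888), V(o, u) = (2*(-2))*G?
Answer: 6921683509248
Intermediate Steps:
G = -6 (G = 3*(-2) = -6)
V(o, u) = 24 (V(o, u) = (2*(-2))*(-6) = -4*(-6) = 24)
D = -22040
S = -314368929 (S = 28791*(-10919) = -314368929)
(D + V(199, 180))*(-24399 + S) = (-22040 + 24)*(-24399 - 314368929) = -22016*(-314393328) = 6921683509248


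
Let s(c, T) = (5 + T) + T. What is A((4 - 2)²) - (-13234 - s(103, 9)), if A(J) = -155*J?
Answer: 12637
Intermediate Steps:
s(c, T) = 5 + 2*T
A((4 - 2)²) - (-13234 - s(103, 9)) = -155*(4 - 2)² - (-13234 - (5 + 2*9)) = -155*2² - (-13234 - (5 + 18)) = -155*4 - (-13234 - 1*23) = -620 - (-13234 - 23) = -620 - 1*(-13257) = -620 + 13257 = 12637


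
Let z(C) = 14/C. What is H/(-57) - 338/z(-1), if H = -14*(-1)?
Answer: 9535/399 ≈ 23.897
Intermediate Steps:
H = 14
H/(-57) - 338/z(-1) = 14/(-57) - 338/(14/(-1)) = 14*(-1/57) - 338/(14*(-1)) = -14/57 - 338/(-14) = -14/57 - 338*(-1/14) = -14/57 + 169/7 = 9535/399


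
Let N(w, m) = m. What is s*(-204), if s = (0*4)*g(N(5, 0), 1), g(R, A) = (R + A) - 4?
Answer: 0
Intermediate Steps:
g(R, A) = -4 + A + R (g(R, A) = (A + R) - 4 = -4 + A + R)
s = 0 (s = (0*4)*(-4 + 1 + 0) = 0*(-3) = 0)
s*(-204) = 0*(-204) = 0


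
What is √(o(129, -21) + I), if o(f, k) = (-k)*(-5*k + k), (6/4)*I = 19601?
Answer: √133482/3 ≈ 121.78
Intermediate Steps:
I = 39202/3 (I = (⅔)*19601 = 39202/3 ≈ 13067.)
o(f, k) = 4*k² (o(f, k) = (-k)*(-4*k) = 4*k²)
√(o(129, -21) + I) = √(4*(-21)² + 39202/3) = √(4*441 + 39202/3) = √(1764 + 39202/3) = √(44494/3) = √133482/3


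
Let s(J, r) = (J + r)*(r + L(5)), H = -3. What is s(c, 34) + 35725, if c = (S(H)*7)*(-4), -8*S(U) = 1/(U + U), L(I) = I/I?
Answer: 442735/12 ≈ 36895.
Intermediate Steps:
L(I) = 1
S(U) = -1/(16*U) (S(U) = -1/(8*(U + U)) = -1/(2*U)/8 = -1/(16*U))
c = -7/12 (c = (-1/16/(-3)*7)*(-4) = (-1/16*(-⅓)*7)*(-4) = ((1/48)*7)*(-4) = (7/48)*(-4) = -7/12 ≈ -0.58333)
s(J, r) = (1 + r)*(J + r) (s(J, r) = (J + r)*(r + 1) = (J + r)*(1 + r) = (1 + r)*(J + r))
s(c, 34) + 35725 = (-7/12 + 34 + 34² - 7/12*34) + 35725 = (-7/12 + 34 + 1156 - 119/6) + 35725 = 14035/12 + 35725 = 442735/12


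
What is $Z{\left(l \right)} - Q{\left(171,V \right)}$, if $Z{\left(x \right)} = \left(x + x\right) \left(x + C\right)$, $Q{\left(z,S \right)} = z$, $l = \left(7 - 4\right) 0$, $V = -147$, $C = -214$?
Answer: $-171$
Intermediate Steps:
$l = 0$ ($l = 3 \cdot 0 = 0$)
$Z{\left(x \right)} = 2 x \left(-214 + x\right)$ ($Z{\left(x \right)} = \left(x + x\right) \left(x - 214\right) = 2 x \left(-214 + x\right)$)
$Z{\left(l \right)} - Q{\left(171,V \right)} = 2 \cdot 0 \left(-214 + 0\right) - 171 = 2 \cdot 0 \left(-214\right) - 171 = 0 - 171 = -171$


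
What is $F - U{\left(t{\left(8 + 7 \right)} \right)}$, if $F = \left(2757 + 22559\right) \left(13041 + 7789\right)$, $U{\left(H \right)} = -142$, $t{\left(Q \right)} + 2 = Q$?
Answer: $527332422$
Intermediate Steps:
$t{\left(Q \right)} = -2 + Q$
$F = 527332280$ ($F = 25316 \cdot 20830 = 527332280$)
$F - U{\left(t{\left(8 + 7 \right)} \right)} = 527332280 - -142 = 527332280 + 142 = 527332422$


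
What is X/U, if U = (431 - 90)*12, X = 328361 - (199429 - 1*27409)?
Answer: 156341/4092 ≈ 38.206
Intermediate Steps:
X = 156341 (X = 328361 - (199429 - 27409) = 328361 - 1*172020 = 328361 - 172020 = 156341)
U = 4092 (U = 341*12 = 4092)
X/U = 156341/4092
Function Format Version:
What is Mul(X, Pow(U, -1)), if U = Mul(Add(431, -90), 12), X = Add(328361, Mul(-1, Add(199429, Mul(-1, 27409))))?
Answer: Rational(156341, 4092) ≈ 38.206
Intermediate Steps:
X = 156341 (X = Add(328361, Mul(-1, Add(199429, -27409))) = Add(328361, Mul(-1, 172020)) = Add(328361, -172020) = 156341)
U = 4092 (U = Mul(341, 12) = 4092)
Mul(X, Pow(U, -1)) = Mul(156341, Pow(4092, -1)) = Mul(156341, Rational(1, 4092)) = Rational(156341, 4092)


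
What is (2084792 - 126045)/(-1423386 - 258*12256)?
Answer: -279821/655062 ≈ -0.42717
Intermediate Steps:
(2084792 - 126045)/(-1423386 - 258*12256) = 1958747/(-1423386 - 3162048) = 1958747/(-4585434) = 1958747*(-1/4585434) = -279821/655062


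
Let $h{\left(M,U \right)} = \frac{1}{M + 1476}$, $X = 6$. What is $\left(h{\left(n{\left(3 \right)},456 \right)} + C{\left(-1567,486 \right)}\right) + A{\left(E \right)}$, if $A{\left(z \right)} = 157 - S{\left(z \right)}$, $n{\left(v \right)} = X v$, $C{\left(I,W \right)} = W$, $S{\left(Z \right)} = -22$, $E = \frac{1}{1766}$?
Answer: $\frac{993511}{1494} \approx 665.0$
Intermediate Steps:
$E = \frac{1}{1766} \approx 0.00056625$
$n{\left(v \right)} = 6 v$
$h{\left(M,U \right)} = \frac{1}{1476 + M}$
$A{\left(z \right)} = 179$ ($A{\left(z \right)} = 157 - -22 = 157 + 22 = 179$)
$\left(h{\left(n{\left(3 \right)},456 \right)} + C{\left(-1567,486 \right)}\right) + A{\left(E \right)} = \left(\frac{1}{1476 + 6 \cdot 3} + 486\right) + 179 = \left(\frac{1}{1476 + 18} + 486\right) + 179 = \left(\frac{1}{1494} + 486\right) + 179 = \frac{726085}{1494} + 179 = \frac{993511}{1494}$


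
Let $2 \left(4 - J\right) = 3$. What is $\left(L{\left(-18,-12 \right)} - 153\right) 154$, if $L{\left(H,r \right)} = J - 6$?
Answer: $-24101$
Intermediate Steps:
$J = \frac{5}{2}$ ($J = 4 - \frac{3}{2} = \frac{5}{2} \approx 2.5$)
$L{\left(H,r \right)} = - \frac{7}{2}$ ($L{\left(H,r \right)} = \frac{5}{2} - 6 = - \frac{7}{2}$)
$\left(L{\left(-18,-12 \right)} - 153\right) 154 = \left(- \frac{7}{2} - 153\right) 154 = \left(- \frac{313}{2}\right) 154 = -24101$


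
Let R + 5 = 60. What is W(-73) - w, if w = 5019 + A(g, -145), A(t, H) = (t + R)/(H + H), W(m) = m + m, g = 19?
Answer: -748888/145 ≈ -5164.7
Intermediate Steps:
R = 55 (R = -5 + 60 = 55)
W(m) = 2*m
A(t, H) = (55 + t)/(2*H) (A(t, H) = (t + 55)/(H + H) = (55 + t)/((2*H)) = (55 + t)*(1/(2*H)) = (55 + t)/(2*H))
w = 727718/145 (w = 5019 + (1/2)*(55 + 19)/(-145) = 5019 + (1/2)*(-1/145)*74 = 5019 - 37/145 = 727718/145 ≈ 5018.7)
W(-73) - w = 2*(-73) - 1*727718/145 = -146 - 727718/145 = -748888/145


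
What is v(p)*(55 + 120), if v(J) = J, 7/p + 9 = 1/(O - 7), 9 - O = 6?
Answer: -4900/37 ≈ -132.43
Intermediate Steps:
O = 3 (O = 9 - 1*6 = 9 - 6 = 3)
p = -28/37 (p = 7/(-9 + 1/(3 - 7)) = 7/(-9 + 1/(-4)) = 7/(-9 - 1/4) = 7/(-37/4) = 7*(-4/37) = -28/37 ≈ -0.75676)
v(p)*(55 + 120) = -28*(55 + 120)/37 = -28/37*175 = -4900/37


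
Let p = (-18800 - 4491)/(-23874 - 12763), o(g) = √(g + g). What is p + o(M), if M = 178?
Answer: 23291/36637 + 2*√89 ≈ 19.504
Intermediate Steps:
o(g) = √2*√g (o(g) = √(2*g) = √2*√g)
p = 23291/36637 (p = -23291/(-36637) = -23291*(-1/36637) = 23291/36637 ≈ 0.63572)
p + o(M) = 23291/36637 + √2*√178 = 23291/36637 + 2*√89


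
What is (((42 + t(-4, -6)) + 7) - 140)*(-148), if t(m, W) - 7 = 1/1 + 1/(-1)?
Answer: 12432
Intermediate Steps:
t(m, W) = 7 (t(m, W) = 7 + (1/1 + 1/(-1)) = 7 + (1*1 + 1*(-1)) = 7 + (1 - 1) = 7 + 0 = 7)
(((42 + t(-4, -6)) + 7) - 140)*(-148) = (((42 + 7) + 7) - 140)*(-148) = ((49 + 7) - 140)*(-148) = (56 - 140)*(-148) = -84*(-148) = 12432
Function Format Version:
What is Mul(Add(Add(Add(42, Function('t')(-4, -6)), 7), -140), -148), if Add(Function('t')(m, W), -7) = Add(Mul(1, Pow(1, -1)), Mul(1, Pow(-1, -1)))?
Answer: 12432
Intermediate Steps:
Function('t')(m, W) = 7 (Function('t')(m, W) = Add(7, Add(Mul(1, Pow(1, -1)), Mul(1, Pow(-1, -1)))) = Add(7, Add(Mul(1, 1), Mul(1, -1))) = Add(7, Add(1, -1)) = Add(7, 0) = 7)
Mul(Add(Add(Add(42, Function('t')(-4, -6)), 7), -140), -148) = Mul(Add(Add(Add(42, 7), 7), -140), -148) = Mul(Add(Add(49, 7), -140), -148) = Mul(Add(56, -140), -148) = Mul(-84, -148) = 12432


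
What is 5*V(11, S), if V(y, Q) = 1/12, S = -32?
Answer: 5/12 ≈ 0.41667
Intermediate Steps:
V(y, Q) = 1/12
5*V(11, S) = 5*(1/12) = 5/12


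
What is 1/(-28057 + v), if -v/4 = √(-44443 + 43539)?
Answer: I/(-28057*I + 8*√226) ≈ -3.5641e-5 + 1.5278e-7*I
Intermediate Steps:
v = -8*I*√226 (v = -4*√(-44443 + 43539) = -8*I*√226 ≈ -120.27*I)
1/(-28057 + v) = 1/(-28057 - 8*I*√226)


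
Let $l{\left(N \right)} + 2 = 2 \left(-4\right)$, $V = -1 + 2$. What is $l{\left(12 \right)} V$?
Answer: $-10$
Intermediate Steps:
$V = 1$
$l{\left(N \right)} = -10$ ($l{\left(N \right)} = -2 + 2 \left(-4\right) = -2 - 8 = -10$)
$l{\left(12 \right)} V = \left(-10\right) 1 = -10$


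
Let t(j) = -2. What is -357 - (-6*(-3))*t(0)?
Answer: -321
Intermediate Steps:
-357 - (-6*(-3))*t(0) = -357 - (-6*(-3))*(-2) = -357 - 18*(-2) = -357 - 1*(-36) = -357 + 36 = -321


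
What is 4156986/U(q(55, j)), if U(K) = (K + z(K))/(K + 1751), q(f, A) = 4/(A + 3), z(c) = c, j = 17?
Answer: 18199284708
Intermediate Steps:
q(f, A) = 4/(3 + A)
U(K) = 2*K/(1751 + K) (U(K) = (K + K)/(K + 1751) = (2*K)/(1751 + K) = 2*K/(1751 + K))
4156986/U(q(55, j)) = 4156986/((2*(4/(3 + 17))/(1751 + 4/(3 + 17)))) = 4156986/((2*(4/20)/(1751 + 4/20))) = 4156986/((2*(4*(1/20))/(1751 + 4*(1/20)))) = 4156986/((2*(⅕)/(1751 + ⅕))) = 4156986/((2*(⅕)/(8756/5))) = 4156986/((2*(⅕)*(5/8756))) = 4156986/(1/4378) = 4156986*4378 = 18199284708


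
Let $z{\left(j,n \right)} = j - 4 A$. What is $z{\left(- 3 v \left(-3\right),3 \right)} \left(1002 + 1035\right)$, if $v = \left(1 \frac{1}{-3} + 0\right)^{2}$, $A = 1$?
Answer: $-6111$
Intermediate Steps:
$v = \frac{1}{9}$ ($v = \left(1 \left(- \frac{1}{3}\right) + 0\right)^{2} = \left(- \frac{1}{3} + 0\right)^{2} = \left(- \frac{1}{3}\right)^{2} = \frac{1}{9} \approx 0.11111$)
$z{\left(j,n \right)} = -4 + j$ ($z{\left(j,n \right)} = j - 4 = -4 + j$)
$z{\left(- 3 v \left(-3\right),3 \right)} \left(1002 + 1035\right) = \left(-4 + \left(-3\right) \frac{1}{9} \left(-3\right)\right) \left(1002 + 1035\right) = \left(-4 - -1\right) 2037 = \left(-4 + 1\right) 2037 = \left(-3\right) 2037 = -6111$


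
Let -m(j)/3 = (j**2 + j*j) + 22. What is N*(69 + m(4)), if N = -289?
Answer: 26877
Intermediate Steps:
m(j) = -66 - 6*j**2 (m(j) = -3*((j**2 + j*j) + 22) = -3*((j**2 + j**2) + 22) = -3*(2*j**2 + 22) = -3*(22 + 2*j**2) = -66 - 6*j**2)
N*(69 + m(4)) = -289*(69 + (-66 - 6*4**2)) = -289*(69 + (-66 - 6*16)) = -289*(69 + (-66 - 96)) = -289*(69 - 162) = -289*(-93) = 26877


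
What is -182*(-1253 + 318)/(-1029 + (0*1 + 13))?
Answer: -85085/508 ≈ -167.49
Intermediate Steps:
-182*(-1253 + 318)/(-1029 + (0*1 + 13)) = -(-170170)/(-1029 + (0 + 13)) = -(-170170)/(-1029 + 13) = -(-170170)/(-1016) = -(-170170)*(-1)/1016 = -182*935/1016 = -85085/508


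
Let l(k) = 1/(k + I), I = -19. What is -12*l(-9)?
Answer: 3/7 ≈ 0.42857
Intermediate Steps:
l(k) = 1/(-19 + k) (l(k) = 1/(k - 19) = 1/(-19 + k))
-12*l(-9) = -12/(-19 - 9) = -12/(-28) = -12*(-1/28) = 3/7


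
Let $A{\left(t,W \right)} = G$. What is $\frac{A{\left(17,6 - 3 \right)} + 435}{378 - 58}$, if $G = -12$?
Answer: $\frac{423}{320} \approx 1.3219$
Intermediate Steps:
$A{\left(t,W \right)} = -12$
$\frac{A{\left(17,6 - 3 \right)} + 435}{378 - 58} = \frac{-12 + 435}{378 - 58} = \frac{423}{320}$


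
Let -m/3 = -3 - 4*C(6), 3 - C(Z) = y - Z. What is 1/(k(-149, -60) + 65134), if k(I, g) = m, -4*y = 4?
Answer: 1/65263 ≈ 1.5323e-5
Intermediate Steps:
y = -1 (y = -1/4*4 = -1)
C(Z) = 4 + Z (C(Z) = 3 - (-1 - Z) = 3 + (1 + Z) = 4 + Z)
m = 129 (m = -3*(-3 - 4*(4 + 6)) = -3*(-3 - 4*10) = -3*(-3 - 40) = -3*(-43) = 129)
k(I, g) = 129
1/(k(-149, -60) + 65134) = 1/(129 + 65134) = 1/65263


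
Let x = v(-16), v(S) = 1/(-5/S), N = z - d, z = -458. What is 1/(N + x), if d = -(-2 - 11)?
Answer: -5/2339 ≈ -0.0021377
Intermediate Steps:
d = 13 (d = -1*(-13) = 13)
N = -471 (N = -458 - 1*13 = -458 - 13 = -471)
v(S) = -S/5
x = 16/5 (x = -⅕*(-16) = 16/5 ≈ 3.2000)
1/(N + x) = 1/(-471 + 16/5) = 1/(-2339/5) = -5/2339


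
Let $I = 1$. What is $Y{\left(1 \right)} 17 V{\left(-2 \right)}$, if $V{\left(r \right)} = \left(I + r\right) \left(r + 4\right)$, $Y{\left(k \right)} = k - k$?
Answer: $0$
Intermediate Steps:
$Y{\left(k \right)} = 0$
$V{\left(r \right)} = \left(1 + r\right) \left(4 + r\right)$ ($V{\left(r \right)} = \left(1 + r\right) \left(r + 4\right) = \left(1 + r\right) \left(4 + r\right)$)
$Y{\left(1 \right)} 17 V{\left(-2 \right)} = 0 \cdot 17 \left(4 + \left(-2\right)^{2} + 5 \left(-2\right)\right) = 0 \left(4 + 4 - 10\right) = 0 \left(-2\right) = 0$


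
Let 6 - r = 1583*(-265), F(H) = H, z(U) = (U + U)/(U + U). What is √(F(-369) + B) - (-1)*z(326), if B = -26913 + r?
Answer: 1 + √392219 ≈ 627.27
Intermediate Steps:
z(U) = 1 (z(U) = (2*U)/((2*U)) = (2*U)*(1/(2*U)) = 1)
r = 419501 (r = 6 - 1583*(-265) = 6 - 1*(-419495) = 6 + 419495 = 419501)
B = 392588 (B = -26913 + 419501 = 392588)
√(F(-369) + B) - (-1)*z(326) = √(-369 + 392588) - (-1) = √392219 - 1*(-1) = √392219 + 1 = 1 + √392219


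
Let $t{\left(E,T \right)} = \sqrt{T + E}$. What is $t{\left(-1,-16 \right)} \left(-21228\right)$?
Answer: $- 21228 i \sqrt{17} \approx - 87525.0 i$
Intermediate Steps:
$t{\left(E,T \right)} = \sqrt{E + T}$
$t{\left(-1,-16 \right)} \left(-21228\right) = \sqrt{-1 - 16} \left(-21228\right) = \sqrt{-17} \left(-21228\right) = i \sqrt{17} \left(-21228\right) = - 21228 i \sqrt{17}$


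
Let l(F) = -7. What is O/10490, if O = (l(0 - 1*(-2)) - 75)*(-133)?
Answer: 5453/5245 ≈ 1.0397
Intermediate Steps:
O = 10906 (O = (-7 - 75)*(-133) = -82*(-133) = 10906)
O/10490 = 10906/10490 = 10906*(1/10490) = 5453/5245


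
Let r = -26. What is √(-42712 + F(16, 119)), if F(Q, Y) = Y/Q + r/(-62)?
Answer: I*√656618905/124 ≈ 206.65*I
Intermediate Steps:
F(Q, Y) = 13/31 + Y/Q (F(Q, Y) = Y/Q - 26/(-62) = Y/Q - 26*(-1/62) = Y/Q + 13/31 = 13/31 + Y/Q)
√(-42712 + F(16, 119)) = √(-42712 + (13/31 + 119/16)) = √(-42712 + 3897/496) = √(-21181255/496) = I*√656618905/124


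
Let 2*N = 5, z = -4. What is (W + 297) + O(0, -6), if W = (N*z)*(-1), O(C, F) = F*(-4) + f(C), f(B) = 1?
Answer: 332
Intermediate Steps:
O(C, F) = 1 - 4*F (O(C, F) = F*(-4) + 1 = -4*F + 1 = 1 - 4*F)
N = 5/2 (N = (½)*5 = 5/2 ≈ 2.5000)
W = 10 (W = ((5/2)*(-4))*(-1) = -10*(-1) = 10)
(W + 297) + O(0, -6) = (10 + 297) + (1 - 4*(-6)) = 307 + (1 + 24) = 307 + 25 = 332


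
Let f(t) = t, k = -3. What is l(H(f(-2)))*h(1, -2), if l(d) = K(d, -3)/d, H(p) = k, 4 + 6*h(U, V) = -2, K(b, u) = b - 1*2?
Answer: -5/3 ≈ -1.6667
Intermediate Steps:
K(b, u) = -2 + b (K(b, u) = b - 2 = -2 + b)
h(U, V) = -1 (h(U, V) = -⅔ + (⅙)*(-2) = -⅔ - ⅓ = -1)
H(p) = -3
l(d) = (-2 + d)/d
l(H(f(-2)))*h(1, -2) = ((-2 - 3)/(-3))*(-1) = -⅓*(-5)*(-1) = (5/3)*(-1) = -5/3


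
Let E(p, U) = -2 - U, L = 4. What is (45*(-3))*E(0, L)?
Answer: 810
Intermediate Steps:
(45*(-3))*E(0, L) = (45*(-3))*(-2 - 1*4) = -135*(-2 - 4) = -135*(-6) = 810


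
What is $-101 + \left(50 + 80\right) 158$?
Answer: $20439$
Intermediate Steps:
$-101 + \left(50 + 80\right) 158 = -101 + 130 \cdot 158 = -101 + 20540 = 20439$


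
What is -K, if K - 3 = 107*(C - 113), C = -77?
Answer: 20327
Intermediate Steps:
K = -20327 (K = 3 + 107*(-77 - 113) = 3 + 107*(-190) = 3 - 20330 = -20327)
-K = -1*(-20327) = 20327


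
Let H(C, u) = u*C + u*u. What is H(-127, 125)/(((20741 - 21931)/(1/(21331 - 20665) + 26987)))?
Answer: 449333575/79254 ≈ 5669.5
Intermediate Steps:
H(C, u) = u² + C*u (H(C, u) = C*u + u² = u² + C*u)
H(-127, 125)/(((20741 - 21931)/(1/(21331 - 20665) + 26987))) = (125*(-127 + 125))/(((20741 - 21931)/(1/(21331 - 20665) + 26987))) = (125*(-2))/((-1190/(1/666 + 26987))) = -250/((-1190/(1/666 + 26987))) = -250/((-1190/17973343/666)) = -250/((-1190*666/17973343)) = -250/(-792540/17973343) = -250*(-17973343/792540) = 449333575/79254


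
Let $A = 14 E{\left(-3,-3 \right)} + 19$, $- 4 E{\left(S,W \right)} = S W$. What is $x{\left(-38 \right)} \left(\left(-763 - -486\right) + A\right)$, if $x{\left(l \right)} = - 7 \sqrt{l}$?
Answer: $\frac{4053 i \sqrt{38}}{2} \approx 12492.0 i$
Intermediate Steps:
$E{\left(S,W \right)} = - \frac{S W}{4}$
$A = - \frac{25}{2}$ ($A = 14 \left(\left(- \frac{1}{4}\right) \left(-3\right) \left(-3\right)\right) + 19 = 14 \left(- \frac{9}{4}\right) + 19 = - \frac{63}{2} + 19 = - \frac{25}{2} \approx -12.5$)
$x{\left(-38 \right)} \left(\left(-763 - -486\right) + A\right) = - 7 \sqrt{-38} \left(\left(-763 - -486\right) - \frac{25}{2}\right) = - 7 i \sqrt{38} \left(\left(-763 + 486\right) - \frac{25}{2}\right) = - 7 i \sqrt{38} \left(-277 - \frac{25}{2}\right) = - 7 i \sqrt{38} \left(- \frac{579}{2}\right) = \frac{4053 i \sqrt{38}}{2}$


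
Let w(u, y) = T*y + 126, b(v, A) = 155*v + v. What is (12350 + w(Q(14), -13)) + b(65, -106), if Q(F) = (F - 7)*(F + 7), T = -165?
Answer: 24761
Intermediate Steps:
b(v, A) = 156*v
Q(F) = (-7 + F)*(7 + F)
w(u, y) = 126 - 165*y (w(u, y) = -165*y + 126 = 126 - 165*y)
(12350 + w(Q(14), -13)) + b(65, -106) = (12350 + (126 - 165*(-13))) + 156*65 = (12350 + (126 + 2145)) + 10140 = (12350 + 2271) + 10140 = 14621 + 10140 = 24761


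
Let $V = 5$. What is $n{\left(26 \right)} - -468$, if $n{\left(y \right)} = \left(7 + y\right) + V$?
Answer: $506$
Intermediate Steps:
$n{\left(y \right)} = 12 + y$ ($n{\left(y \right)} = \left(7 + y\right) + 5 = 12 + y$)
$n{\left(26 \right)} - -468 = \left(12 + 26\right) - -468 = 38 + 468 = 506$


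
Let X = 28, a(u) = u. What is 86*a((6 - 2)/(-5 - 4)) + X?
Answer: -92/9 ≈ -10.222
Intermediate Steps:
86*a((6 - 2)/(-5 - 4)) + X = 86*((6 - 2)/(-5 - 4)) + 28 = 86*(4/(-9)) + 28 = 86*(4*(-1/9)) + 28 = 86*(-4/9) + 28 = -344/9 + 28 = -92/9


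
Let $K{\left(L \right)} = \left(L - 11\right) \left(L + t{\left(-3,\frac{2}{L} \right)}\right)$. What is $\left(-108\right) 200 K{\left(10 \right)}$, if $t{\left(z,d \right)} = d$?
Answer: $220320$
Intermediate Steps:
$K{\left(L \right)} = \left(-11 + L\right) \left(L + \frac{2}{L}\right)$ ($K{\left(L \right)} = \left(L - 11\right) \left(L + \frac{2}{L}\right) = \left(-11 + L\right) \left(L + \frac{2}{L}\right)$)
$\left(-108\right) 200 K{\left(10 \right)} = \left(-108\right) 200 \left(2 + 10^{2} - \frac{22}{10} - 110\right) = - 21600 \left(2 + 100 - \frac{11}{5} - 110\right) = \left(-21600\right) \left(- \frac{51}{5}\right) = 220320$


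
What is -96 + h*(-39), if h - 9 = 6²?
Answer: -1851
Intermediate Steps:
h = 45 (h = 9 + 6² = 9 + 36 = 45)
-96 + h*(-39) = -96 + 45*(-39) = -96 - 1755 = -1851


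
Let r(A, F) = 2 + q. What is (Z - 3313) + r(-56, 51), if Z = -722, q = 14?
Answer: -4019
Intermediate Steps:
r(A, F) = 16 (r(A, F) = 2 + 14 = 16)
(Z - 3313) + r(-56, 51) = (-722 - 3313) + 16 = -4035 + 16 = -4019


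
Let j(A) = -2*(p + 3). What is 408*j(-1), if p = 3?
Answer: -4896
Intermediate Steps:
j(A) = -12 (j(A) = -2*(3 + 3) = -2*6 = -12)
408*j(-1) = 408*(-12) = -4896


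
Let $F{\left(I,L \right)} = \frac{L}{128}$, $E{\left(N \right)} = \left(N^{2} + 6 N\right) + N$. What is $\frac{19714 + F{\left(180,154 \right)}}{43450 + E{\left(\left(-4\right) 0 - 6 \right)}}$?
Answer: $\frac{1261773}{2780416} \approx 0.45381$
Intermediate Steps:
$E{\left(N \right)} = N^{2} + 7 N$
$F{\left(I,L \right)} = \frac{L}{128}$ ($F{\left(I,L \right)} = L \frac{1}{128} = \frac{L}{128}$)
$\frac{19714 + F{\left(180,154 \right)}}{43450 + E{\left(\left(-4\right) 0 - 6 \right)}} = \frac{19714 + \frac{1}{128} \cdot 154}{43450 + \left(\left(-4\right) 0 - 6\right) \left(7 - 6\right)} = \frac{19714 + \frac{77}{64}}{43450 + \left(0 - 6\right) \left(7 + \left(0 - 6\right)\right)} = \frac{1261773}{64 \left(43450 - 6 \left(7 - 6\right)\right)} = \frac{1261773}{64 \left(43450 - 6\right)} = \frac{1261773}{64 \cdot 43444} = \frac{1261773}{64} \cdot \frac{1}{43444} = \frac{1261773}{2780416}$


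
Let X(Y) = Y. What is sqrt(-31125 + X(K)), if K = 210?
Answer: 3*I*sqrt(3435) ≈ 175.83*I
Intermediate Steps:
sqrt(-31125 + X(K)) = sqrt(-31125 + 210) = sqrt(-30915) = 3*I*sqrt(3435)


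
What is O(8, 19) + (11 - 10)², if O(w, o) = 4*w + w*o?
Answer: 185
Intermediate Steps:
O(w, o) = 4*w + o*w
O(8, 19) + (11 - 10)² = 8*(4 + 19) + (11 - 10)² = 8*23 + 1² = 184 + 1 = 185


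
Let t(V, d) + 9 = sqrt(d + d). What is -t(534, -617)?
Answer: 9 - I*sqrt(1234) ≈ 9.0 - 35.128*I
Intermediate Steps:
t(V, d) = -9 + sqrt(2)*sqrt(d) (t(V, d) = -9 + sqrt(d + d) = -9 + sqrt(2*d) = -9 + sqrt(2)*sqrt(d))
-t(534, -617) = -(-9 + sqrt(2)*sqrt(-617)) = -(-9 + sqrt(2)*(I*sqrt(617))) = -(-9 + I*sqrt(1234)) = 9 - I*sqrt(1234)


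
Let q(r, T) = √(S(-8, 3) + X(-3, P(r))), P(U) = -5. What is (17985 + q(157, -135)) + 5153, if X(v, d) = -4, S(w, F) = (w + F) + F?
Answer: 23138 + I*√6 ≈ 23138.0 + 2.4495*I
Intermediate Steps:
S(w, F) = w + 2*F (S(w, F) = (F + w) + F = w + 2*F)
q(r, T) = I*√6 (q(r, T) = √((-8 + 2*3) - 4) = √((-8 + 6) - 4) = √(-2 - 4) = √(-6) = I*√6)
(17985 + q(157, -135)) + 5153 = (17985 + I*√6) + 5153 = 23138 + I*√6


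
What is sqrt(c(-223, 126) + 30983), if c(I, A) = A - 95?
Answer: 3*sqrt(3446) ≈ 176.11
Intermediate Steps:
c(I, A) = -95 + A
sqrt(c(-223, 126) + 30983) = sqrt((-95 + 126) + 30983) = sqrt(31 + 30983) = sqrt(31014) = 3*sqrt(3446)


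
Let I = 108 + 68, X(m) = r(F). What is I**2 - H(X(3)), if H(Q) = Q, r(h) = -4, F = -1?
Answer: 30980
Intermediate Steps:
X(m) = -4
I = 176
I**2 - H(X(3)) = 176**2 - 1*(-4) = 30976 + 4 = 30980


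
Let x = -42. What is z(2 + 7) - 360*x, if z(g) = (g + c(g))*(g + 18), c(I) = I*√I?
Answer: 16092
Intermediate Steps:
c(I) = I^(3/2)
z(g) = (18 + g)*(g + g^(3/2)) (z(g) = (g + g^(3/2))*(g + 18) = (g + g^(3/2))*(18 + g) = (18 + g)*(g + g^(3/2)))
z(2 + 7) - 360*x = ((2 + 7)² + (2 + 7)^(5/2) + 18*(2 + 7) + 18*(2 + 7)^(3/2)) - 360*(-42) = (9² + 9^(5/2) + 18*9 + 18*9^(3/2)) + 15120 = (81 + 243 + 162 + 18*27) + 15120 = (81 + 243 + 162 + 486) + 15120 = 972 + 15120 = 16092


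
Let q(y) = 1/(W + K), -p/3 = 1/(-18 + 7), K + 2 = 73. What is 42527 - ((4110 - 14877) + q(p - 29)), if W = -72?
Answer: 53295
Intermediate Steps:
K = 71 (K = -2 + 73 = 71)
p = 3/11 (p = -3/(-18 + 7) = -3/(-11) = -3*(-1/11) = 3/11 ≈ 0.27273)
q(y) = -1 (q(y) = 1/(-72 + 71) = 1/(-1) = -1)
42527 - ((4110 - 14877) + q(p - 29)) = 42527 - ((4110 - 14877) - 1) = 42527 - (-10767 - 1) = 42527 - 1*(-10768) = 42527 + 10768 = 53295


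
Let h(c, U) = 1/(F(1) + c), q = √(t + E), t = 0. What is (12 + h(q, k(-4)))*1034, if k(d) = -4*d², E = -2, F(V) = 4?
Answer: 113740/9 - 517*I*√2/9 ≈ 12638.0 - 81.239*I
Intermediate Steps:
q = I*√2 (q = √(0 - 2) = √(-2) = I*√2 ≈ 1.4142*I)
h(c, U) = 1/(4 + c)
(12 + h(q, k(-4)))*1034 = (12 + 1/(4 + I*√2))*1034 = 12408 + 1034/(4 + I*√2)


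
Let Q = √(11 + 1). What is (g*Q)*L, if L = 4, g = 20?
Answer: 160*√3 ≈ 277.13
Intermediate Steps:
Q = 2*√3 (Q = √12 = 2*√3 ≈ 3.4641)
(g*Q)*L = (20*(2*√3))*4 = (40*√3)*4 = 160*√3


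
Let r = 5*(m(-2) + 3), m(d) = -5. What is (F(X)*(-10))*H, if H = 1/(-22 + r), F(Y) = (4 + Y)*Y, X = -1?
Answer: -15/16 ≈ -0.93750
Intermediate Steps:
r = -10 (r = 5*(-5 + 3) = 5*(-2) = -10)
F(Y) = Y*(4 + Y)
H = -1/32 (H = 1/(-22 - 10) = 1/(-32) = -1/32 ≈ -0.031250)
(F(X)*(-10))*H = (-(4 - 1)*(-10))*(-1/32) = (-1*3*(-10))*(-1/32) = -3*(-10)*(-1/32) = 30*(-1/32) = -15/16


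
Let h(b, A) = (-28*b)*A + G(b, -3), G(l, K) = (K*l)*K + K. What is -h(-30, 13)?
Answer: -10647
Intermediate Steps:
G(l, K) = K + l*K² (G(l, K) = l*K² + K = K + l*K²)
h(b, A) = -3 + 9*b - 28*A*b (h(b, A) = (-28*b)*A - 3*(1 - 3*b) = -28*A*b + (-3 + 9*b) = -3 + 9*b - 28*A*b)
-h(-30, 13) = -(-3 + 9*(-30) - 28*13*(-30)) = -(-3 - 270 + 10920) = -1*10647 = -10647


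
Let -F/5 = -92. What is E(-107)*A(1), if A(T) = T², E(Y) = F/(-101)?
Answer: -460/101 ≈ -4.5545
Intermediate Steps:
F = 460 (F = -5*(-92) = 460)
E(Y) = -460/101 (E(Y) = 460/(-101) = 460*(-1/101) = -460/101)
E(-107)*A(1) = -460/101*1² = -460/101*1 = -460/101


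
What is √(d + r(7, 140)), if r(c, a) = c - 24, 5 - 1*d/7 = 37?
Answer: I*√241 ≈ 15.524*I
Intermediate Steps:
d = -224 (d = 35 - 7*37 = 35 - 259 = -224)
r(c, a) = -24 + c
√(d + r(7, 140)) = √(-224 + (-24 + 7)) = √(-224 - 17) = √(-241) = I*√241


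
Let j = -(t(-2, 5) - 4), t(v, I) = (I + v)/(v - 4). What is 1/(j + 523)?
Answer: 2/1055 ≈ 0.0018957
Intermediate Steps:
t(v, I) = (I + v)/(-4 + v)
j = 9/2 (j = -((5 - 2)/(-4 - 2) - 4) = -(3/(-6) - 4) = -(-⅙*3 - 4) = -(-½ - 4) = -1*(-9/2) = 9/2 ≈ 4.5000)
1/(j + 523) = 1/(9/2 + 523) = 1/(1055/2) = 2/1055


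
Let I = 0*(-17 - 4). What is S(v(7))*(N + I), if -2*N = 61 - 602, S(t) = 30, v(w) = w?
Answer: 8115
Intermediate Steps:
I = 0 (I = 0*(-21) = 0)
N = 541/2 (N = -(61 - 602)/2 = -½*(-541) = 541/2 ≈ 270.50)
S(v(7))*(N + I) = 30*(541/2 + 0) = 30*(541/2) = 8115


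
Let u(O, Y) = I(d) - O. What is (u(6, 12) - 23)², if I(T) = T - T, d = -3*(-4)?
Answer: 841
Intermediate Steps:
d = 12
I(T) = 0
u(O, Y) = -O (u(O, Y) = 0 - O = -O)
(u(6, 12) - 23)² = (-1*6 - 23)² = (-6 - 23)² = (-29)² = 841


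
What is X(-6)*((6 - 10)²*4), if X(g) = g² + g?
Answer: 1920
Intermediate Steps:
X(g) = g + g²
X(-6)*((6 - 10)²*4) = (-6*(1 - 6))*((6 - 10)²*4) = (-6*(-5))*((-4)²*4) = 30*(16*4) = 30*64 = 1920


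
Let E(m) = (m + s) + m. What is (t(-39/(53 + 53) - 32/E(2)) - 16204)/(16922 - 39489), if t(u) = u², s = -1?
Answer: 1626300215/2282065308 ≈ 0.71264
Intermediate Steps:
E(m) = -1 + 2*m (E(m) = (m - 1) + m = (-1 + m) + m = -1 + 2*m)
(t(-39/(53 + 53) - 32/E(2)) - 16204)/(16922 - 39489) = ((-39/(53 + 53) - 32/(-1 + 2*2))² - 16204)/(16922 - 39489) = ((-39/106 - 32/(-1 + 4))² - 16204)/(-22567) = ((-39*1/106 - 32/3)² - 16204)*(-1/22567) = ((-39/106 - 32*⅓)² - 16204)*(-1/22567) = ((-39/106 - 32/3)² - 16204)*(-1/22567) = ((-3509/318)² - 16204)*(-1/22567) = (12313081/101124 - 16204)*(-1/22567) = -1626300215/101124*(-1/22567) = 1626300215/2282065308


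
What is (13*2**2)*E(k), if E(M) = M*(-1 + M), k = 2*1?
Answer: 104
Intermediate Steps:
k = 2
(13*2**2)*E(k) = (13*2**2)*(2*(-1 + 2)) = (13*4)*(2*1) = 52*2 = 104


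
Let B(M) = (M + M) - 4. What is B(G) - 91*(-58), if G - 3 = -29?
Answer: 5222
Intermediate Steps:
G = -26 (G = 3 - 29 = -26)
B(M) = -4 + 2*M (B(M) = 2*M - 4 = -4 + 2*M)
B(G) - 91*(-58) = (-4 + 2*(-26)) - 91*(-58) = (-4 - 52) + 5278 = -56 + 5278 = 5222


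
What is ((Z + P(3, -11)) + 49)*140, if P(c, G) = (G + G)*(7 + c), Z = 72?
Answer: -13860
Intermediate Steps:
P(c, G) = 2*G*(7 + c) (P(c, G) = (2*G)*(7 + c) = 2*G*(7 + c))
((Z + P(3, -11)) + 49)*140 = ((72 + 2*(-11)*(7 + 3)) + 49)*140 = ((72 + 2*(-11)*10) + 49)*140 = ((72 - 220) + 49)*140 = (-148 + 49)*140 = -99*140 = -13860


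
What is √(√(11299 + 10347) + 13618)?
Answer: √(13618 + √21646) ≈ 117.32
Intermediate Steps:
√(√(11299 + 10347) + 13618) = √(√21646 + 13618) = √(13618 + √21646)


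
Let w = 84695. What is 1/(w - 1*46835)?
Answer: 1/37860 ≈ 2.6413e-5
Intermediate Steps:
1/(w - 1*46835) = 1/(84695 - 1*46835) = 1/(84695 - 46835) = 1/37860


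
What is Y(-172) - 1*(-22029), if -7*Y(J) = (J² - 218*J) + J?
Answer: 87295/7 ≈ 12471.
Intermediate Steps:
Y(J) = 31*J - J²/7 (Y(J) = -((J² - 218*J) + J)/7 = -(J² - 217*J)/7 = 31*J - J²/7)
Y(-172) - 1*(-22029) = (⅐)*(-172)*(217 - 1*(-172)) - 1*(-22029) = (⅐)*(-172)*(217 + 172) + 22029 = (⅐)*(-172)*389 + 22029 = -66908/7 + 22029 = 87295/7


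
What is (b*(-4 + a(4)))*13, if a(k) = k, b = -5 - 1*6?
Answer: 0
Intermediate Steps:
b = -11 (b = -5 - 6 = -11)
(b*(-4 + a(4)))*13 = -11*(-4 + 4)*13 = -11*0*13 = 0*13 = 0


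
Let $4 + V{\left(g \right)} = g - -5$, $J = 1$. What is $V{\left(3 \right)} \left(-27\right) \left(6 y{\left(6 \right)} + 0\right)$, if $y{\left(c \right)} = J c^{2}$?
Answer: $-23328$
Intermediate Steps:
$V{\left(g \right)} = 1 + g$ ($V{\left(g \right)} = -4 + \left(g - -5\right) = -4 + \left(g + 5\right) = -4 + \left(5 + g\right) = 1 + g$)
$y{\left(c \right)} = c^{2}$ ($y{\left(c \right)} = 1 c^{2} = c^{2}$)
$V{\left(3 \right)} \left(-27\right) \left(6 y{\left(6 \right)} + 0\right) = \left(1 + 3\right) \left(-27\right) \left(6 \cdot 6^{2} + 0\right) = 4 \left(-27\right) \left(6 \cdot 36 + 0\right) = - 108 \left(216 + 0\right) = \left(-108\right) 216 = -23328$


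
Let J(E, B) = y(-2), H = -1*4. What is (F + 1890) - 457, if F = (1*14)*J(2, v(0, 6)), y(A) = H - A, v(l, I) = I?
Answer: 1405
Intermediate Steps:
H = -4
y(A) = -4 - A
J(E, B) = -2 (J(E, B) = -4 - 1*(-2) = -4 + 2 = -2)
F = -28 (F = (1*14)*(-2) = 14*(-2) = -28)
(F + 1890) - 457 = (-28 + 1890) - 457 = 1862 - 457 = 1405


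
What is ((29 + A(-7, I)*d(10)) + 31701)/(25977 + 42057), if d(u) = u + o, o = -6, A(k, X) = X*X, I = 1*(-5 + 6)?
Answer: 5289/11339 ≈ 0.46644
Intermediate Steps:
I = 1 (I = 1*1 = 1)
A(k, X) = X²
d(u) = -6 + u (d(u) = u - 6 = -6 + u)
((29 + A(-7, I)*d(10)) + 31701)/(25977 + 42057) = ((29 + 1²*(-6 + 10)) + 31701)/(25977 + 42057) = ((29 + 1*4) + 31701)/68034 = ((29 + 4) + 31701)*(1/68034) = (33 + 31701)*(1/68034) = 31734*(1/68034) = 5289/11339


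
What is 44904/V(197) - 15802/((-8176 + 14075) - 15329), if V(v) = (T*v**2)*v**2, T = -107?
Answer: 1273299803084407/759854394356905 ≈ 1.6757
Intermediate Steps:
V(v) = -107*v**4 (V(v) = (-107*v**2)*v**2 = -107*v**4)
44904/V(197) - 15802/((-8176 + 14075) - 15329) = 44904/((-107*197**4)) - 15802/((-8176 + 14075) - 15329) = 44904/((-107*1506138481)) - 15802/(5899 - 15329) = 44904/(-161156817467) - 15802/(-9430) = 44904*(-1/161156817467) - 15802*(-1/9430) = -44904/161156817467 + 7901/4715 = 1273299803084407/759854394356905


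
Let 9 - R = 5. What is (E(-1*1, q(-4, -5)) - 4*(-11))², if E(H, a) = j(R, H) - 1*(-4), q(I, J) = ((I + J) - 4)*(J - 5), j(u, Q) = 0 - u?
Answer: 1936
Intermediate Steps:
R = 4 (R = 9 - 1*5 = 9 - 5 = 4)
j(u, Q) = -u
q(I, J) = (-5 + J)*(-4 + I + J) (q(I, J) = (-4 + I + J)*(-5 + J) = (-5 + J)*(-4 + I + J))
E(H, a) = 0 (E(H, a) = -1*4 - 1*(-4) = -4 + 4 = 0)
(E(-1*1, q(-4, -5)) - 4*(-11))² = (0 - 4*(-11))² = (0 + 44)² = 44² = 1936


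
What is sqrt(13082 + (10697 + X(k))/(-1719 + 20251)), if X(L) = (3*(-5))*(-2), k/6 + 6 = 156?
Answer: sqrt(1123253944183)/9266 ≈ 114.38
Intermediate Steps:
k = 900 (k = -36 + 6*156 = -36 + 936 = 900)
X(L) = 30 (X(L) = -15*(-2) = 30)
sqrt(13082 + (10697 + X(k))/(-1719 + 20251)) = sqrt(13082 + (10697 + 30)/(-1719 + 20251)) = sqrt(13082 + 10727/18532) = sqrt(242446351/18532) = sqrt(1123253944183)/9266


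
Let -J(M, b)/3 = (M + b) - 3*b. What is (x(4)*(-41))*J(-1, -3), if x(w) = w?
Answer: 2460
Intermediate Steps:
J(M, b) = -3*M + 6*b (J(M, b) = -3*((M + b) - 3*b) = -3*(M - 2*b) = -3*M + 6*b)
(x(4)*(-41))*J(-1, -3) = (4*(-41))*(-3*(-1) + 6*(-3)) = -164*(3 - 18) = -164*(-15) = 2460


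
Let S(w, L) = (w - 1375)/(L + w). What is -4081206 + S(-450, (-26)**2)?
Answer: -922354381/226 ≈ -4.0812e+6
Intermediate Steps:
S(w, L) = (-1375 + w)/(L + w)
-4081206 + S(-450, (-26)**2) = -4081206 + (-1375 - 450)/((-26)**2 - 450) = -4081206 - 1825/(676 - 450) = -4081206 - 1825/226 = -922354381/226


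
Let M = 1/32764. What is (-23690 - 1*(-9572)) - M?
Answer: -462562153/32764 ≈ -14118.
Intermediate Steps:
M = 1/32764 ≈ 3.0521e-5
(-23690 - 1*(-9572)) - M = (-23690 - 1*(-9572)) - 1*1/32764 = (-23690 + 9572) - 1/32764 = -14118 - 1/32764 = -462562153/32764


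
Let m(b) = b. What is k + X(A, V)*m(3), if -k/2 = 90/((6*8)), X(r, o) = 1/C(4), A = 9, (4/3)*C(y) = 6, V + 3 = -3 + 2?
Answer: -37/12 ≈ -3.0833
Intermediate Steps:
V = -4 (V = -3 + (-3 + 2) = -3 - 1 = -4)
C(y) = 9/2 (C(y) = (¾)*6 = 9/2)
X(r, o) = 2/9 (X(r, o) = 1/(9/2) = 2/9)
k = -15/4 (k = -180/(6*8) = -180/48 = -2*15/8 = -15/4 ≈ -3.7500)
k + X(A, V)*m(3) = -15/4 + (2/9)*3 = -15/4 + ⅔ = -37/12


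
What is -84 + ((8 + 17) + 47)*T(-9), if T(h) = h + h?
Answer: -1380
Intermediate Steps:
T(h) = 2*h
-84 + ((8 + 17) + 47)*T(-9) = -84 + ((8 + 17) + 47)*(2*(-9)) = -84 + (25 + 47)*(-18) = -84 + 72*(-18) = -84 - 1296 = -1380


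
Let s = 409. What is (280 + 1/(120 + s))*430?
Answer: 63692030/529 ≈ 1.2040e+5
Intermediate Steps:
(280 + 1/(120 + s))*430 = (280 + 1/(120 + 409))*430 = (280 + 1/529)*430 = (148121/529)*430 = 63692030/529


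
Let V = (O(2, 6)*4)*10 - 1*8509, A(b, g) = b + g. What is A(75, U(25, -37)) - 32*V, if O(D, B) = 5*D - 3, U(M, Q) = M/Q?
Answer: 9745886/37 ≈ 2.6340e+5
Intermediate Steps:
O(D, B) = -3 + 5*D
V = -8229 (V = ((-3 + 5*2)*4)*10 - 1*8509 = ((-3 + 10)*4)*10 - 8509 = (7*4)*10 - 8509 = 28*10 - 8509 = 280 - 8509 = -8229)
A(75, U(25, -37)) - 32*V = (75 + 25/(-37)) - 32*(-8229) = (75 + 25*(-1/37)) + 263328 = (75 - 25/37) + 263328 = 2750/37 + 263328 = 9745886/37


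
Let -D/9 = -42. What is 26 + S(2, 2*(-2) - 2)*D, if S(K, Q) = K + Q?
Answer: -1486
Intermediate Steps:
D = 378 (D = -9*(-42) = 378)
26 + S(2, 2*(-2) - 2)*D = 26 + (2 + (2*(-2) - 2))*378 = 26 + (2 + (-4 - 2))*378 = 26 + (2 - 6)*378 = 26 - 4*378 = 26 - 1512 = -1486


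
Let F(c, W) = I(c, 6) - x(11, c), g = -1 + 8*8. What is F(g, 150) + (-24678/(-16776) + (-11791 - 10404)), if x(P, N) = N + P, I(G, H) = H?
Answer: -20747745/932 ≈ -22262.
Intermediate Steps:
g = 63 (g = -1 + 64 = 63)
F(c, W) = -5 - c (F(c, W) = 6 - (c + 11) = 6 - (11 + c) = 6 + (-11 - c) = -5 - c)
F(g, 150) + (-24678/(-16776) + (-11791 - 10404)) = (-5 - 1*63) + (-24678/(-16776) + (-11791 - 10404)) = (-5 - 63) + (-24678*(-1/16776) - 22195) = -68 + (1371/932 - 22195) = -68 - 20684369/932 = -20747745/932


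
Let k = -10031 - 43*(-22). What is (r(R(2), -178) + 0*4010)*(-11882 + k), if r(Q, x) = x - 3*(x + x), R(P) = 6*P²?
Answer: -18660630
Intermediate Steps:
k = -9085 (k = -10031 + 946 = -9085)
r(Q, x) = -5*x (r(Q, x) = x - 3*2*x = x - 6*x = -5*x)
(r(R(2), -178) + 0*4010)*(-11882 + k) = (-5*(-178) + 0*4010)*(-11882 - 9085) = (890 + 0)*(-20967) = 890*(-20967) = -18660630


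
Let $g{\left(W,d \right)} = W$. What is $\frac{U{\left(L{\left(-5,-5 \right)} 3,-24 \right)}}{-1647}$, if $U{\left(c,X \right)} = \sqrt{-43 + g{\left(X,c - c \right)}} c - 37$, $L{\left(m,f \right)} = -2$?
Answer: $\frac{37}{1647} + \frac{2 i \sqrt{67}}{549} \approx 0.022465 + 0.029819 i$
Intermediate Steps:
$U{\left(c,X \right)} = -37 + c \sqrt{-43 + X}$ ($U{\left(c,X \right)} = \sqrt{-43 + X} c - 37 = c \sqrt{-43 + X} - 37 = -37 + c \sqrt{-43 + X}$)
$\frac{U{\left(L{\left(-5,-5 \right)} 3,-24 \right)}}{-1647} = \frac{-37 + \left(-2\right) 3 \sqrt{-43 - 24}}{-1647} = \left(-37 - 6 \sqrt{-67}\right) \left(- \frac{1}{1647}\right) = \left(-37 - 6 i \sqrt{67}\right) \left(- \frac{1}{1647}\right) = \frac{37}{1647} + \frac{2 i \sqrt{67}}{549}$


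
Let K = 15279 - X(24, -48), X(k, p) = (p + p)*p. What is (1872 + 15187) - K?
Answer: 6388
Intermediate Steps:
X(k, p) = 2*p**2 (X(k, p) = (2*p)*p = 2*p**2)
K = 10671 (K = 15279 - 2*(-48)**2 = 15279 - 2*2304 = 15279 - 1*4608 = 15279 - 4608 = 10671)
(1872 + 15187) - K = (1872 + 15187) - 1*10671 = 17059 - 10671 = 6388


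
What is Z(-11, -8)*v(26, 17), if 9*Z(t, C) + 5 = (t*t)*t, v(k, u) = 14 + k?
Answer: -53440/9 ≈ -5937.8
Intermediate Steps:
Z(t, C) = -5/9 + t**3/9 (Z(t, C) = -5/9 + ((t*t)*t)/9 = -5/9 + (t**2*t)/9 = -5/9 + t**3/9)
Z(-11, -8)*v(26, 17) = (-5/9 + (1/9)*(-11)**3)*(14 + 26) = (-5/9 + (1/9)*(-1331))*40 = (-5/9 - 1331/9)*40 = -1336/9*40 = -53440/9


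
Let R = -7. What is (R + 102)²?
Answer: 9025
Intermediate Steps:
(R + 102)² = (-7 + 102)² = 95² = 9025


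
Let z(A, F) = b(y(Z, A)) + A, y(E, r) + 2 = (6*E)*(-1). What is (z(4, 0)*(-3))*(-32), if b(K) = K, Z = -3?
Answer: 1920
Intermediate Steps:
y(E, r) = -2 - 6*E (y(E, r) = -2 + (6*E)*(-1) = -2 - 6*E)
z(A, F) = 16 + A (z(A, F) = (-2 - 6*(-3)) + A = (-2 + 18) + A = 16 + A)
(z(4, 0)*(-3))*(-32) = ((16 + 4)*(-3))*(-32) = (20*(-3))*(-32) = -60*(-32) = 1920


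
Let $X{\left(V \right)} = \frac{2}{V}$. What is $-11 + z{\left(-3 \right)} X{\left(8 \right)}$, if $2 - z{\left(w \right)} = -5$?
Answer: $- \frac{37}{4} \approx -9.25$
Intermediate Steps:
$z{\left(w \right)} = 7$ ($z{\left(w \right)} = 2 - -5 = 2 + 5 = 7$)
$-11 + z{\left(-3 \right)} X{\left(8 \right)} = -11 + 7 \cdot \frac{2}{8} = -11 + 7 \cdot 2 \cdot \frac{1}{8} = -11 + 7 \cdot \frac{1}{4} = -11 + \frac{7}{4} = - \frac{37}{4}$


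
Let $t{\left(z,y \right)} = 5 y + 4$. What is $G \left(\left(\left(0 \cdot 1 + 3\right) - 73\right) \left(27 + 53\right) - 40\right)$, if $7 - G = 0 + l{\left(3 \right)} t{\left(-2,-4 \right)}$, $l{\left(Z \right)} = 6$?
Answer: $-580920$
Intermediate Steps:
$t{\left(z,y \right)} = 4 + 5 y$
$G = 103$ ($G = 7 - \left(0 + 6 \left(4 + 5 \left(-4\right)\right)\right) = 7 - \left(0 + 6 \left(4 - 20\right)\right) = 7 - \left(0 + 6 \left(-16\right)\right) = 7 - \left(0 - 96\right) = 7 - -96 = 7 + 96 = 103$)
$G \left(\left(\left(0 \cdot 1 + 3\right) - 73\right) \left(27 + 53\right) - 40\right) = 103 \left(\left(\left(0 \cdot 1 + 3\right) - 73\right) \left(27 + 53\right) - 40\right) = 103 \left(\left(\left(0 + 3\right) - 73\right) 80 - 40\right) = 103 \left(\left(3 - 73\right) 80 - 40\right) = 103 \left(\left(-70\right) 80 - 40\right) = 103 \left(-5600 - 40\right) = 103 \left(-5640\right) = -580920$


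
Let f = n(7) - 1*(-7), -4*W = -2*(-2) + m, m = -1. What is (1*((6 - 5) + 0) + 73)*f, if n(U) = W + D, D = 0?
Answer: 925/2 ≈ 462.50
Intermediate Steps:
W = -¾ (W = -(-2*(-2) - 1)/4 = -(4 - 1)/4 = -¼*3 = -¾ ≈ -0.75000)
n(U) = -¾ (n(U) = -¾ + 0 = -¾)
f = 25/4 (f = -¾ - 1*(-7) = -¾ + 7 = 25/4 ≈ 6.2500)
(1*((6 - 5) + 0) + 73)*f = (1*((6 - 5) + 0) + 73)*(25/4) = (1*(1 + 0) + 73)*(25/4) = (1*1 + 73)*(25/4) = (1 + 73)*(25/4) = 74*(25/4) = 925/2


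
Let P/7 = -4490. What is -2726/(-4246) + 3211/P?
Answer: 36022137/66725890 ≈ 0.53985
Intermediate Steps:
P = -31430 (P = 7*(-4490) = -31430)
-2726/(-4246) + 3211/P = -2726/(-4246) + 3211/(-31430) = -2726*(-1/4246) + 3211*(-1/31430) = 1363/2123 - 3211/31430 = 36022137/66725890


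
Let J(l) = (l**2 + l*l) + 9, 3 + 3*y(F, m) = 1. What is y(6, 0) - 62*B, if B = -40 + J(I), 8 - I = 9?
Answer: 5392/3 ≈ 1797.3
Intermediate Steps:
I = -1 (I = 8 - 1*9 = 8 - 9 = -1)
y(F, m) = -2/3 (y(F, m) = -1 + (1/3)*1 = -1 + 1/3 = -2/3)
J(l) = 9 + 2*l**2 (J(l) = (l**2 + l**2) + 9 = 2*l**2 + 9 = 9 + 2*l**2)
B = -29 (B = -40 + (9 + 2*(-1)**2) = -40 + (9 + 2*1) = -40 + (9 + 2) = -40 + 11 = -29)
y(6, 0) - 62*B = -2/3 - 62*(-29) = -2/3 + 1798 = 5392/3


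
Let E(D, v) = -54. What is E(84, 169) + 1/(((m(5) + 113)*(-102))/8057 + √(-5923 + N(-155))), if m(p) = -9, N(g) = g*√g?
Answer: -54 + 1/(-10608/8057 + √(-5923 - 155*I*√155)) ≈ -53.998 + 0.012575*I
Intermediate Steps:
N(g) = g^(3/2)
E(84, 169) + 1/(((m(5) + 113)*(-102))/8057 + √(-5923 + N(-155))) = -54 + 1/(((-9 + 113)*(-102))/8057 + √(-5923 + (-155)^(3/2))) = -54 + 1/((104*(-102))*(1/8057) + √(-5923 - 155*I*√155)) = -54 + 1/(-10608*1/8057 + √(-5923 - 155*I*√155)) = -54 + 1/(-10608/8057 + √(-5923 - 155*I*√155))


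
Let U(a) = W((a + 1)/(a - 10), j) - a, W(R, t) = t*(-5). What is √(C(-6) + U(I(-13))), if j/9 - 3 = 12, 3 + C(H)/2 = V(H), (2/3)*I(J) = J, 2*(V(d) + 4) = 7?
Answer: 5*I*√106/2 ≈ 25.739*I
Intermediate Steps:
V(d) = -½ (V(d) = -4 + (½)*7 = -4 + 7/2 = -½)
I(J) = 3*J/2
C(H) = -7 (C(H) = -6 + 2*(-½) = -6 - 1 = -7)
j = 135 (j = 27 + 9*12 = 27 + 108 = 135)
W(R, t) = -5*t
U(a) = -675 - a (U(a) = -5*135 - a = -675 - a)
√(C(-6) + U(I(-13))) = √(-7 + (-675 - 3*(-13)/2)) = √(-7 + (-675 - 1*(-39/2))) = √(-7 + (-675 + 39/2)) = √(-7 - 1311/2) = √(-1325/2) = 5*I*√106/2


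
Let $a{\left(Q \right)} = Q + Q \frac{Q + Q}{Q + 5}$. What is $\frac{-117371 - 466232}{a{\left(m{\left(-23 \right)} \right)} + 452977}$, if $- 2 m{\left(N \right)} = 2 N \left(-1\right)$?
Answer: $- \frac{5252427}{4076057} \approx -1.2886$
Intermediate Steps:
$m{\left(N \right)} = N$ ($m{\left(N \right)} = - \frac{2 N \left(-1\right)}{2} = - \frac{\left(-2\right) N}{2} = N$)
$a{\left(Q \right)} = Q + \frac{2 Q^{2}}{5 + Q}$ ($a{\left(Q \right)} = Q + Q \frac{2 Q}{5 + Q} = Q + \frac{2 Q^{2}}{5 + Q}$)
$\frac{-117371 - 466232}{a{\left(m{\left(-23 \right)} \right)} + 452977} = \frac{-117371 - 466232}{- \frac{23 \left(5 + 3 \left(-23\right)\right)}{5 - 23} + 452977} = - \frac{583603}{- \frac{23 \left(5 - 69\right)}{-18} + 452977} = - \frac{583603}{\left(-23\right) \left(- \frac{1}{18}\right) \left(-64\right) + 452977} = - \frac{583603}{- \frac{736}{9} + 452977} = - \frac{583603}{\frac{4076057}{9}} = \left(-583603\right) \frac{9}{4076057} = - \frac{5252427}{4076057}$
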